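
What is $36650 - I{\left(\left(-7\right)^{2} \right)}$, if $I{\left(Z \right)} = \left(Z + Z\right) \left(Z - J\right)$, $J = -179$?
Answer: $14306$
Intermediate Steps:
$I{\left(Z \right)} = 2 Z \left(179 + Z\right)$ ($I{\left(Z \right)} = \left(Z + Z\right) \left(Z - -179\right) = 2 Z \left(Z + 179\right) = 2 Z \left(179 + Z\right)$)
$36650 - I{\left(\left(-7\right)^{2} \right)} = 36650 - 2 \left(-7\right)^{2} \left(179 + \left(-7\right)^{2}\right) = 36650 - 2 \cdot 49 \left(179 + 49\right) = 36650 - 2 \cdot 49 \cdot 228 = 36650 - 22344 = 14306$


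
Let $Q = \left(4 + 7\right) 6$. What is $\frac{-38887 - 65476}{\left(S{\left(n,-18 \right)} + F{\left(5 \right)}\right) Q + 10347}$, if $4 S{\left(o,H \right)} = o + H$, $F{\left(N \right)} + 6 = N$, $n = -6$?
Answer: $- \frac{104363}{9885} \approx -10.558$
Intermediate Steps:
$F{\left(N \right)} = -6 + N$
$S{\left(o,H \right)} = \frac{H}{4} + \frac{o}{4}$ ($S{\left(o,H \right)} = \frac{o + H}{4} = \frac{H + o}{4} = \frac{H}{4} + \frac{o}{4}$)
$Q = 66$ ($Q = 11 \cdot 6 = 66$)
$\frac{-38887 - 65476}{\left(S{\left(n,-18 \right)} + F{\left(5 \right)}\right) Q + 10347} = \frac{-38887 - 65476}{\left(\left(\frac{1}{4} \left(-18\right) + \frac{1}{4} \left(-6\right)\right) + \left(-6 + 5\right)\right) 66 + 10347} = - \frac{104363}{\left(\left(- \frac{9}{2} - \frac{3}{2}\right) - 1\right) 66 + 10347} = - \frac{104363}{\left(-6 - 1\right) 66 + 10347} = - \frac{104363}{\left(-7\right) 66 + 10347} = - \frac{104363}{-462 + 10347} = - \frac{104363}{9885}$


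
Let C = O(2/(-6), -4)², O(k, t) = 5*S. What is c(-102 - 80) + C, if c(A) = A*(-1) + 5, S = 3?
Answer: 412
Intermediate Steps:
O(k, t) = 15 (O(k, t) = 5*3 = 15)
c(A) = 5 - A (c(A) = -A + 5 = 5 - A)
C = 225 (C = 15² = 225)
c(-102 - 80) + C = (5 - (-102 - 80)) + 225 = (5 - 1*(-182)) + 225 = (5 + 182) + 225 = 187 + 225 = 412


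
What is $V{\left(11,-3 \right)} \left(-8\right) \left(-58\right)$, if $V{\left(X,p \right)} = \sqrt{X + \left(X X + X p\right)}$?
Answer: $1392 \sqrt{11} \approx 4616.7$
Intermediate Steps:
$V{\left(X,p \right)} = \sqrt{X + X^{2} + X p}$ ($V{\left(X,p \right)} = \sqrt{X + \left(X^{2} + X p\right)} = \sqrt{X + X^{2} + X p}$)
$V{\left(11,-3 \right)} \left(-8\right) \left(-58\right) = \sqrt{11 \left(1 + 11 - 3\right)} \left(-8\right) \left(-58\right) = \sqrt{11 \cdot 9} \left(-8\right) \left(-58\right) = \sqrt{99} \left(-8\right) \left(-58\right) = 3 \sqrt{11} \left(-8\right) \left(-58\right) = - 24 \sqrt{11} \left(-58\right) = 1392 \sqrt{11}$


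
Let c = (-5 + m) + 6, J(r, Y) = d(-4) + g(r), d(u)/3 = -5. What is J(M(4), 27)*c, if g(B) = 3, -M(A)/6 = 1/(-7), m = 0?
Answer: -12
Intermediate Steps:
d(u) = -15 (d(u) = 3*(-5) = -15)
M(A) = 6/7 (M(A) = -6/(-7) = -6*(-1/7) = 6/7)
J(r, Y) = -12 (J(r, Y) = -15 + 3 = -12)
c = 1 (c = (-5 + 0) + 6 = -5 + 6 = 1)
J(M(4), 27)*c = -12*1 = -12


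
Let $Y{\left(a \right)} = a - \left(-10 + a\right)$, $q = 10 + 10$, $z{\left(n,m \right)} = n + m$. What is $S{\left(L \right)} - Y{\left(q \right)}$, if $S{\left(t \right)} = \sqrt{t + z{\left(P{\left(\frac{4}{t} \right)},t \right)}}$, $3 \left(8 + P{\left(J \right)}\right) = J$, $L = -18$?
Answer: $-10 + \frac{i \sqrt{3570}}{9} \approx -10.0 + 6.6388 i$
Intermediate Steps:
$P{\left(J \right)} = -8 + \frac{J}{3}$
$z{\left(n,m \right)} = m + n$
$q = 20$
$S{\left(t \right)} = \sqrt{-8 + 2 t + \frac{4}{3 t}}$ ($S{\left(t \right)} = \sqrt{t - \left(8 - t - \frac{4}{3 t}\right)} = \sqrt{t + \left(-8 + t + \frac{4}{3 t}\right)} = \sqrt{-8 + 2 t + \frac{4}{3 t}}$)
$Y{\left(a \right)} = 10$
$S{\left(L \right)} - Y{\left(q \right)} = \frac{\sqrt{-72 + \frac{12}{-18} + 18 \left(-18\right)}}{3} - 10 = \frac{\sqrt{-72 + 12 \left(- \frac{1}{18}\right) - 324}}{3} - 10 = \frac{\sqrt{-72 - \frac{2}{3} - 324}}{3} - 10 = \frac{\sqrt{- \frac{1190}{3}}}{3} - 10 = \frac{\frac{1}{3} i \sqrt{3570}}{3} - 10 = \frac{i \sqrt{3570}}{9} - 10 = -10 + \frac{i \sqrt{3570}}{9}$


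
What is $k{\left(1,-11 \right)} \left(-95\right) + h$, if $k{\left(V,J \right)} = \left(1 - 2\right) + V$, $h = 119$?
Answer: $119$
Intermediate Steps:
$k{\left(V,J \right)} = -1 + V$
$k{\left(1,-11 \right)} \left(-95\right) + h = \left(-1 + 1\right) \left(-95\right) + 119 = 0 \left(-95\right) + 119 = 0 + 119 = 119$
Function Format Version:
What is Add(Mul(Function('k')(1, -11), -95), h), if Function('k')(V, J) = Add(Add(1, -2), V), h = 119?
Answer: 119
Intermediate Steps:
Function('k')(V, J) = Add(-1, V)
Add(Mul(Function('k')(1, -11), -95), h) = Add(Mul(Add(-1, 1), -95), 119) = Add(Mul(0, -95), 119) = Add(0, 119) = 119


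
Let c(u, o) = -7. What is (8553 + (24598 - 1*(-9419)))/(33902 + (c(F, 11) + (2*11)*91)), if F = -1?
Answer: 42570/35897 ≈ 1.1859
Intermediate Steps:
(8553 + (24598 - 1*(-9419)))/(33902 + (c(F, 11) + (2*11)*91)) = (8553 + (24598 - 1*(-9419)))/(33902 + (-7 + (2*11)*91)) = (8553 + (24598 + 9419))/(33902 + (-7 + 22*91)) = (8553 + 34017)/(33902 + (-7 + 2002)) = 42570/(33902 + 1995) = 42570/35897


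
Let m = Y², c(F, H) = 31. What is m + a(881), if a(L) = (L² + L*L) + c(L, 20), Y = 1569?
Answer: 4014114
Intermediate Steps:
a(L) = 31 + 2*L² (a(L) = (L² + L*L) + 31 = (L² + L²) + 31 = 2*L² + 31 = 31 + 2*L²)
m = 2461761 (m = 1569² = 2461761)
m + a(881) = 2461761 + (31 + 2*881²) = 2461761 + (31 + 2*776161) = 2461761 + (31 + 1552322) = 2461761 + 1552353 = 4014114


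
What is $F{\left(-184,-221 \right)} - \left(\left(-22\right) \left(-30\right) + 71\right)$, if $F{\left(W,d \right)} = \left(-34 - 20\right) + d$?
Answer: $-1006$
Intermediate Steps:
$F{\left(W,d \right)} = -54 + d$
$F{\left(-184,-221 \right)} - \left(\left(-22\right) \left(-30\right) + 71\right) = \left(-54 - 221\right) - \left(\left(-22\right) \left(-30\right) + 71\right) = -275 - \left(660 + 71\right) = -275 - 731 = -1006$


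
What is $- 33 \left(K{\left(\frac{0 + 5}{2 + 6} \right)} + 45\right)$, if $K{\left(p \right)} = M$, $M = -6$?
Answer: $-1287$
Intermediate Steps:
$K{\left(p \right)} = -6$
$- 33 \left(K{\left(\frac{0 + 5}{2 + 6} \right)} + 45\right) = - 33 \left(-6 + 45\right) = \left(-33\right) 39 = -1287$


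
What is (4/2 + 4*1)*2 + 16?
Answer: 28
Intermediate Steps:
(4/2 + 4*1)*2 + 16 = (4*(½) + 4)*2 + 16 = (2 + 4)*2 + 16 = 6*2 + 16 = 12 + 16 = 28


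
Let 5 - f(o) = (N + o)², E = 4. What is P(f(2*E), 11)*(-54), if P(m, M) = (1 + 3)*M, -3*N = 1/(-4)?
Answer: -2376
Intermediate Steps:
N = 1/12 (N = -⅓/(-4) = -⅓*(-¼) = 1/12 ≈ 0.083333)
f(o) = 5 - (1/12 + o)²
P(m, M) = 4*M
P(f(2*E), 11)*(-54) = (4*11)*(-54) = 44*(-54) = -2376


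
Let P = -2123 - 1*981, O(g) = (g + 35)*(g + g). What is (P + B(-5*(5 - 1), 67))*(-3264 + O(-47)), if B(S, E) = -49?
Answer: 6734808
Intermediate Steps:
O(g) = 2*g*(35 + g) (O(g) = (35 + g)*(2*g) = 2*g*(35 + g))
P = -3104 (P = -2123 - 981 = -3104)
(P + B(-5*(5 - 1), 67))*(-3264 + O(-47)) = (-3104 - 49)*(-3264 + 2*(-47)*(35 - 47)) = -3153*(-3264 + 2*(-47)*(-12)) = -3153*(-3264 + 1128) = -3153*(-2136) = 6734808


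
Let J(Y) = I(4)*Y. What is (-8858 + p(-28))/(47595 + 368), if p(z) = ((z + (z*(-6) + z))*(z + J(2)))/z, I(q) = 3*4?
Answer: -8842/47963 ≈ -0.18435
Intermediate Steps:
I(q) = 12
J(Y) = 12*Y
p(z) = -96 - 4*z (p(z) = ((z + (z*(-6) + z))*(z + 12*2))/z = ((z + (-6*z + z))*(z + 24))/z = ((z - 5*z)*(24 + z))/z = ((-4*z)*(24 + z))/z = (-4*z*(24 + z))/z = -96 - 4*z)
(-8858 + p(-28))/(47595 + 368) = (-8858 + (-96 - 4*(-28)))/(47595 + 368) = (-8858 + (-96 + 112))/47963 = (-8858 + 16)*(1/47963) = -8842*1/47963 = -8842/47963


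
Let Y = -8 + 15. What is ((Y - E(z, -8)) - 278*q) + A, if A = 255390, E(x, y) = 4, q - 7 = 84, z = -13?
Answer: 230095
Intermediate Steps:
q = 91 (q = 7 + 84 = 91)
Y = 7
((Y - E(z, -8)) - 278*q) + A = ((7 - 1*4) - 278*91) + 255390 = ((7 - 4) - 25298) + 255390 = (3 - 25298) + 255390 = -25295 + 255390 = 230095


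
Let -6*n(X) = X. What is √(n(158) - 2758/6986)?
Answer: 2*I*√14974491/1497 ≈ 5.1699*I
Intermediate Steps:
n(X) = -X/6
√(n(158) - 2758/6986) = √(-⅙*158 - 2758/6986) = √(-79/3 - 2758*1/6986) = √(-79/3 - 197/499) = √(-40012/1497) = 2*I*√14974491/1497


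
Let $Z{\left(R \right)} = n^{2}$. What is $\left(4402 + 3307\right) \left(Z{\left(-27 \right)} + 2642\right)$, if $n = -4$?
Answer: $20490522$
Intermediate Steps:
$Z{\left(R \right)} = 16$ ($Z{\left(R \right)} = \left(-4\right)^{2} = 16$)
$\left(4402 + 3307\right) \left(Z{\left(-27 \right)} + 2642\right) = \left(4402 + 3307\right) \left(16 + 2642\right) = 7709 \cdot 2658 = 20490522$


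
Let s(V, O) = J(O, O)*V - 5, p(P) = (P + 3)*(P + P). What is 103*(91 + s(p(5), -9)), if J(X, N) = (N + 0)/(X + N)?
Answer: 12978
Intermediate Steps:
p(P) = 2*P*(3 + P) (p(P) = (3 + P)*(2*P) = 2*P*(3 + P))
J(X, N) = N/(N + X)
s(V, O) = -5 + V/2 (s(V, O) = (O/(O + O))*V - 5 = (O/((2*O)))*V - 5 = (O*(1/(2*O)))*V - 5 = V/2 - 5 = -5 + V/2)
103*(91 + s(p(5), -9)) = 103*(91 + (-5 + (2*5*(3 + 5))/2)) = 103*(91 + (-5 + (2*5*8)/2)) = 103*(91 + (-5 + (½)*80)) = 103*(91 + (-5 + 40)) = 103*(91 + 35) = 103*126 = 12978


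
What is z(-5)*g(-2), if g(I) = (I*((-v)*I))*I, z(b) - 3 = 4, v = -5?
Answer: -280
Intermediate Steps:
z(b) = 7 (z(b) = 3 + 4 = 7)
g(I) = 5*I**3 (g(I) = (I*((-1*(-5))*I))*I = (I*(5*I))*I = (5*I**2)*I = 5*I**3)
z(-5)*g(-2) = 7*(5*(-2)**3) = 7*(5*(-8)) = 7*(-40) = -280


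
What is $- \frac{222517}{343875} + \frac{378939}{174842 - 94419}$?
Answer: $\frac{16058880562}{3950779875} \approx 4.0647$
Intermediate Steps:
$- \frac{222517}{343875} + \frac{378939}{174842 - 94419} = \left(-222517\right) \frac{1}{343875} + \frac{378939}{174842 - 94419} = - \frac{222517}{343875} + \frac{378939}{80423} = \frac{16058880562}{3950779875}$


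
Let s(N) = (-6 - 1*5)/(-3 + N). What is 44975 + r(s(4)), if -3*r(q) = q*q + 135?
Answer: 134669/3 ≈ 44890.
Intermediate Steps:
s(N) = -11/(-3 + N) (s(N) = (-6 - 5)/(-3 + N) = -11/(-3 + N))
r(q) = -45 - q²/3 (r(q) = -(q*q + 135)/3 = -(q² + 135)/3 = -(135 + q²)/3 = -45 - q²/3)
44975 + r(s(4)) = 44975 + (-45 - 121/(-3 + 4)²/3) = 44975 + (-45 - (-11/1)²/3) = 44975 + (-45 - (-11*1)²/3) = 44975 + (-45 - ⅓*(-11)²) = 44975 + (-45 - ⅓*121) = 44975 + (-45 - 121/3) = 44975 - 256/3 = 134669/3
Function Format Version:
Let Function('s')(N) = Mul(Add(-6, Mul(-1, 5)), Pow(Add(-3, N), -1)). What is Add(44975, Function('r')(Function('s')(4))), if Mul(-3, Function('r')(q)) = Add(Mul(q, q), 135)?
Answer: Rational(134669, 3) ≈ 44890.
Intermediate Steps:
Function('s')(N) = Mul(-11, Pow(Add(-3, N), -1)) (Function('s')(N) = Mul(Add(-6, -5), Pow(Add(-3, N), -1)) = Mul(-11, Pow(Add(-3, N), -1)))
Function('r')(q) = Add(-45, Mul(Rational(-1, 3), Pow(q, 2))) (Function('r')(q) = Mul(Rational(-1, 3), Add(Mul(q, q), 135)) = Mul(Rational(-1, 3), Add(Pow(q, 2), 135)) = Mul(Rational(-1, 3), Add(135, Pow(q, 2))) = Add(-45, Mul(Rational(-1, 3), Pow(q, 2))))
Add(44975, Function('r')(Function('s')(4))) = Add(44975, Add(-45, Mul(Rational(-1, 3), Pow(Mul(-11, Pow(Add(-3, 4), -1)), 2)))) = Add(44975, Add(-45, Mul(Rational(-1, 3), Pow(Mul(-11, Pow(1, -1)), 2)))) = Add(44975, Add(-45, Mul(Rational(-1, 3), Pow(Mul(-11, 1), 2)))) = Add(44975, Add(-45, Mul(Rational(-1, 3), Pow(-11, 2)))) = Add(44975, Add(-45, Mul(Rational(-1, 3), 121))) = Add(44975, Add(-45, Rational(-121, 3))) = Add(44975, Rational(-256, 3)) = Rational(134669, 3)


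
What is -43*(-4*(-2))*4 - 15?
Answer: -1391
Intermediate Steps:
-43*(-4*(-2))*4 - 15 = -344*4 - 15 = -43*32 - 15 = -1376 - 15 = -1391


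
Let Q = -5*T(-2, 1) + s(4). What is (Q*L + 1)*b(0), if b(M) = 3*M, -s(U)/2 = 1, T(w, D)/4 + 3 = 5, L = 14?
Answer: 0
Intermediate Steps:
T(w, D) = 8 (T(w, D) = -12 + 4*5 = -12 + 20 = 8)
s(U) = -2 (s(U) = -2*1 = -2)
Q = -42 (Q = -5*8 - 2 = -40 - 2 = -42)
(Q*L + 1)*b(0) = (-42*14 + 1)*(3*0) = (-588 + 1)*0 = -587*0 = 0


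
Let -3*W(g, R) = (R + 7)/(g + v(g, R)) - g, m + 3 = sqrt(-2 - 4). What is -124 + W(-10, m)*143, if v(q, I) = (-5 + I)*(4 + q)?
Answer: -250659/415 - 4433*I*sqrt(6)/2490 ≈ -604.0 - 4.3609*I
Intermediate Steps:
m = -3 + I*sqrt(6) (m = -3 + sqrt(-2 - 4) = -3 + sqrt(-6) = -3 + I*sqrt(6) ≈ -3.0 + 2.4495*I)
W(g, R) = g/3 - (7 + R)/(3*(-20 - 4*g + 4*R + R*g)) (W(g, R) = -((R + 7)/(g + (-20 - 5*g + 4*R + R*g)) - g)/3 = -((7 + R)/(-20 - 4*g + 4*R + R*g) - g)/3 = -(-g + (7 + R)/(-20 - 4*g + 4*R + R*g))/3 = g/3 - (7 + R)/(3*(-20 - 4*g + 4*R + R*g)))
-124 + W(-10, m)*143 = -124 + ((-7 + (-10)**2 - (-3 + I*sqrt(6)) - 10*(-20 - 5*(-10) + 4*(-3 + I*sqrt(6)) + (-3 + I*sqrt(6))*(-10)))/(3*(-20 - 4*(-10) + 4*(-3 + I*sqrt(6)) + (-3 + I*sqrt(6))*(-10))))*143 = -124 + ((-7 + 100 + (3 - I*sqrt(6)) - 10*(-20 + 50 + (-12 + 4*I*sqrt(6)) + (30 - 10*I*sqrt(6))))/(3*(-20 + 40 + (-12 + 4*I*sqrt(6)) + (30 - 10*I*sqrt(6)))))*143 = -124 + ((-7 + 100 + (3 - I*sqrt(6)) - 10*(48 - 6*I*sqrt(6)))/(3*(38 - 6*I*sqrt(6))))*143 = -124 + ((-7 + 100 + (3 - I*sqrt(6)) + (-480 + 60*I*sqrt(6)))/(3*(38 - 6*I*sqrt(6))))*143 = -124 + ((-384 + 59*I*sqrt(6))/(3*(38 - 6*I*sqrt(6))))*143 = -124 + 143*(-384 + 59*I*sqrt(6))/(3*(38 - 6*I*sqrt(6)))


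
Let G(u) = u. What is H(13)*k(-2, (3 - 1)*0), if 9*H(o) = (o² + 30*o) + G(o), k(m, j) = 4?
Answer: 2288/9 ≈ 254.22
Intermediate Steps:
H(o) = o²/9 + 31*o/9 (H(o) = ((o² + 30*o) + o)/9 = (o² + 31*o)/9 = o²/9 + 31*o/9)
H(13)*k(-2, (3 - 1)*0) = ((⅑)*13*(31 + 13))*4 = ((⅑)*13*44)*4 = (572/9)*4 = 2288/9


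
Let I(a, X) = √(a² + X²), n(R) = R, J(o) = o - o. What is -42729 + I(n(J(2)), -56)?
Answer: -42673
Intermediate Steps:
J(o) = 0
I(a, X) = √(X² + a²)
-42729 + I(n(J(2)), -56) = -42729 + √((-56)² + 0²) = -42729 + √(3136 + 0) = -42729 + √3136 = -42729 + 56 = -42673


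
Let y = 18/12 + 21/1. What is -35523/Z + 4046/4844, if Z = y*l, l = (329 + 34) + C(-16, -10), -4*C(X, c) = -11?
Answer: -8811261/2530990 ≈ -3.4813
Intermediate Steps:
C(X, c) = 11/4 (C(X, c) = -1/4*(-11) = 11/4)
y = 45/2 (y = 18*(1/12) + 21*1 = 3/2 + 21 = 45/2 ≈ 22.500)
l = 1463/4 (l = (329 + 34) + 11/4 = 363 + 11/4 = 1463/4 ≈ 365.75)
Z = 65835/8 (Z = (45/2)*(1463/4) = 65835/8 ≈ 8229.4)
-35523/Z + 4046/4844 = -35523/65835/8 + 4046/4844 = -35523*8/65835 + 4046*(1/4844) = -31576/7315 + 289/346 = -8811261/2530990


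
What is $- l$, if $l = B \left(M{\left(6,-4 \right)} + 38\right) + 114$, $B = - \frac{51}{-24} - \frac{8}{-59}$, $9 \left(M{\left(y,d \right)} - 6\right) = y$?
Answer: $- \frac{152201}{708} \approx -214.97$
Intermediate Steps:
$M{\left(y,d \right)} = 6 + \frac{y}{9}$
$B = \frac{1067}{472}$ ($B = \left(-51\right) \left(- \frac{1}{24}\right) - - \frac{8}{59} = \frac{17}{8} + \frac{8}{59} = \frac{1067}{472} \approx 2.2606$)
$l = \frac{152201}{708}$ ($l = \frac{1067 \left(\left(6 + \frac{1}{9} \cdot 6\right) + 38\right)}{472} + 114 = \frac{1067 \left(\left(6 + \frac{2}{3}\right) + 38\right)}{472} + 114 = \frac{1067 \left(\frac{20}{3} + 38\right)}{472} + 114 = \frac{1067}{472} \cdot \frac{134}{3} + 114 = \frac{71489}{708} + 114 = \frac{152201}{708} \approx 214.97$)
$- l = \left(-1\right) \frac{152201}{708} = - \frac{152201}{708}$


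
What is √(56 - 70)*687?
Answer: 687*I*√14 ≈ 2570.5*I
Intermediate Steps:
√(56 - 70)*687 = √(-14)*687 = (I*√14)*687 = 687*I*√14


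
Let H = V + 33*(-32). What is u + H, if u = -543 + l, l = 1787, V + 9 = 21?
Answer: 200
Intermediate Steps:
V = 12 (V = -9 + 21 = 12)
H = -1044 (H = 12 + 33*(-32) = 12 - 1056 = -1044)
u = 1244 (u = -543 + 1787 = 1244)
u + H = 1244 - 1044 = 200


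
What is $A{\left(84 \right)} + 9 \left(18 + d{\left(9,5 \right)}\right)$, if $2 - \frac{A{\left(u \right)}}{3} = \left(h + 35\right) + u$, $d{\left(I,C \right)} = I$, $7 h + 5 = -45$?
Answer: $- \frac{606}{7} \approx -86.571$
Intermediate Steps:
$h = - \frac{50}{7}$ ($h = - \frac{5}{7} + \frac{1}{7} \left(-45\right) = - \frac{5}{7} - \frac{45}{7} = - \frac{50}{7} \approx -7.1429$)
$A{\left(u \right)} = - \frac{543}{7} - 3 u$ ($A{\left(u \right)} = 6 - 3 \left(\left(- \frac{50}{7} + 35\right) + u\right) = 6 - 3 \left(\frac{195}{7} + u\right) = 6 - \left(\frac{585}{7} + 3 u\right) = - \frac{543}{7} - 3 u$)
$A{\left(84 \right)} + 9 \left(18 + d{\left(9,5 \right)}\right) = \left(- \frac{543}{7} - 252\right) + 9 \left(18 + 9\right) = \left(- \frac{543}{7} - 252\right) + 9 \cdot 27 = - \frac{2307}{7} + 243 = - \frac{606}{7}$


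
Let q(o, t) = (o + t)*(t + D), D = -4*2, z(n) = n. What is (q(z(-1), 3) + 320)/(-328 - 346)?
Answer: -155/337 ≈ -0.45994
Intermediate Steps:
D = -8
q(o, t) = (-8 + t)*(o + t) (q(o, t) = (o + t)*(t - 8) = (o + t)*(-8 + t) = (-8 + t)*(o + t))
(q(z(-1), 3) + 320)/(-328 - 346) = ((3² - 8*(-1) - 8*3 - 1*3) + 320)/(-328 - 346) = ((9 + 8 - 24 - 3) + 320)/(-674) = (-10 + 320)*(-1/674) = 310*(-1/674) = -155/337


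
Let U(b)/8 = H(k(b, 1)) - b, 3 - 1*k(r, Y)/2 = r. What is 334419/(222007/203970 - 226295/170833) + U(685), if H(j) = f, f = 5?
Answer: -47358476196650/33324977 ≈ -1.4211e+6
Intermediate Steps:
k(r, Y) = 6 - 2*r
H(j) = 5
U(b) = 40 - 8*b (U(b) = 8*(5 - b) = 40 - 8*b)
334419/(222007/203970 - 226295/170833) + U(685) = 334419/(222007/203970 - 226295/170833) + (40 - 8*685) = 334419/(222007*(1/203970) - 226295*1/170833) + (40 - 5480) = 334419/(222007/203970 - 226295/170833) - 5440 = 334419/(-633174563/2680369770) - 5440 = 334419*(-2680369770/633174563) - 5440 = -47177188321770/33324977 - 5440 = -47358476196650/33324977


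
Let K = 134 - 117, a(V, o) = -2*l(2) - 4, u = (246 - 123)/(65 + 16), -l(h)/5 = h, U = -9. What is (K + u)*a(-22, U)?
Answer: 8000/27 ≈ 296.30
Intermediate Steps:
l(h) = -5*h
u = 41/27 (u = 123/81 = 123*(1/81) = 41/27 ≈ 1.5185)
a(V, o) = 16 (a(V, o) = -(-10)*2 - 4 = -2*(-10) - 4 = 20 - 4 = 16)
K = 17
(K + u)*a(-22, U) = (17 + 41/27)*16 = (500/27)*16 = 8000/27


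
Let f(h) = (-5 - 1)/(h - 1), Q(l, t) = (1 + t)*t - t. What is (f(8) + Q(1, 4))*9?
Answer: 954/7 ≈ 136.29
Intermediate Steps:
Q(l, t) = -t + t*(1 + t) (Q(l, t) = t*(1 + t) - t = -t + t*(1 + t))
f(h) = -6/(-1 + h)
(f(8) + Q(1, 4))*9 = (-6/(-1 + 8) + 4²)*9 = (-6/7 + 16)*9 = (106/7)*9 = 954/7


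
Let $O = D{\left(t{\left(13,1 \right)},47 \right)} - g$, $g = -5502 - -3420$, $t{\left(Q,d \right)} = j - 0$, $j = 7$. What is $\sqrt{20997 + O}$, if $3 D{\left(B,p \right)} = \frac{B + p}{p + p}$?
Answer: $\frac{\sqrt{50981934}}{47} \approx 151.92$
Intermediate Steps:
$t{\left(Q,d \right)} = 7$ ($t{\left(Q,d \right)} = 7 - 0 = 7 + 0 = 7$)
$D{\left(B,p \right)} = \frac{B + p}{6 p}$ ($D{\left(B,p \right)} = \frac{\left(B + p\right) \frac{1}{p + p}}{3} = \frac{\left(B + p\right) \frac{1}{2 p}}{3} = \frac{\frac{1}{2} \frac{1}{p} \left(B + p\right)}{3} = \frac{B + p}{6 p}$)
$g = -2082$ ($g = -5502 + 3420 = -2082$)
$O = \frac{97863}{47}$ ($O = \frac{7 + 47}{6 \cdot 47} - -2082 = \frac{1}{6} \cdot \frac{1}{47} \cdot 54 + 2082 = \frac{9}{47} + 2082 = \frac{97863}{47} \approx 2082.2$)
$\sqrt{20997 + O} = \sqrt{20997 + \frac{97863}{47}} = \sqrt{\frac{1084722}{47}} = \frac{\sqrt{50981934}}{47}$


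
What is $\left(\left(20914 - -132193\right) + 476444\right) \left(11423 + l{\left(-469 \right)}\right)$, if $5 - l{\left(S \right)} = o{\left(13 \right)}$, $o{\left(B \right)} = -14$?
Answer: $7203322542$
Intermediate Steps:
$l{\left(S \right)} = 19$ ($l{\left(S \right)} = 5 - -14 = 5 + 14 = 19$)
$\left(\left(20914 - -132193\right) + 476444\right) \left(11423 + l{\left(-469 \right)}\right) = \left(\left(20914 - -132193\right) + 476444\right) \left(11423 + 19\right) = \left(\left(20914 + 132193\right) + 476444\right) 11442 = \left(153107 + 476444\right) 11442 = 629551 \cdot 11442 = 7203322542$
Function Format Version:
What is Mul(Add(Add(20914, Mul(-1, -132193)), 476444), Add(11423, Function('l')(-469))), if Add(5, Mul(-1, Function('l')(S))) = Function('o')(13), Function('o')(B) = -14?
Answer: 7203322542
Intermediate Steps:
Function('l')(S) = 19 (Function('l')(S) = Add(5, Mul(-1, -14)) = Add(5, 14) = 19)
Mul(Add(Add(20914, Mul(-1, -132193)), 476444), Add(11423, Function('l')(-469))) = Mul(Add(Add(20914, Mul(-1, -132193)), 476444), Add(11423, 19)) = Mul(Add(Add(20914, 132193), 476444), 11442) = Mul(Add(153107, 476444), 11442) = Mul(629551, 11442) = 7203322542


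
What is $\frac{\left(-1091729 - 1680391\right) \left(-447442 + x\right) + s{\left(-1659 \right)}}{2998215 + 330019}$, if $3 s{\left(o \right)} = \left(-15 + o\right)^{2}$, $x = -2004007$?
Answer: $\frac{3397855867986}{1664117} \approx 2.0418 \cdot 10^{6}$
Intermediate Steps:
$s{\left(o \right)} = \frac{\left(-15 + o\right)^{2}}{3}$
$\frac{\left(-1091729 - 1680391\right) \left(-447442 + x\right) + s{\left(-1659 \right)}}{2998215 + 330019} = \frac{\left(-1091729 - 1680391\right) \left(-447442 - 2004007\right) + \frac{\left(-15 - 1659\right)^{2}}{3}}{2998215 + 330019} = \frac{\left(-2772120\right) \left(-2451449\right) + \frac{\left(-1674\right)^{2}}{3}}{3328234} = \left(6795710801880 + \frac{1}{3} \cdot 2802276\right) \frac{1}{3328234} = \left(6795710801880 + 934092\right) \frac{1}{3328234} = 6795711735972 \cdot \frac{1}{3328234} = \frac{3397855867986}{1664117}$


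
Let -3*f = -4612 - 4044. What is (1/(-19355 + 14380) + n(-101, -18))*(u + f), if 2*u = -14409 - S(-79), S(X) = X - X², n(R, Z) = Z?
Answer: 124565441/5970 ≈ 20865.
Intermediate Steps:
u = -8089/2 (u = (-14409 - (-79)*(1 - 1*(-79)))/2 = (-14409 - (-79)*(1 + 79))/2 = (-14409 - (-79)*80)/2 = (-14409 - 1*(-6320))/2 = (-14409 + 6320)/2 = (½)*(-8089) = -8089/2 ≈ -4044.5)
f = 8656/3 (f = -(-4612 - 4044)/3 = -⅓*(-8656) = 8656/3 ≈ 2885.3)
(1/(-19355 + 14380) + n(-101, -18))*(u + f) = (1/(-19355 + 14380) - 18)*(-8089/2 + 8656/3) = (1/(-4975) - 18)*(-6955/6) = (-1/4975 - 18)*(-6955/6) = -89551/4975*(-6955/6) = 124565441/5970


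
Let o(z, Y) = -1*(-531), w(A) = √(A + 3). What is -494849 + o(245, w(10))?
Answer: -494318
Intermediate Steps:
w(A) = √(3 + A)
o(z, Y) = 531
-494849 + o(245, w(10)) = -494849 + 531 = -494318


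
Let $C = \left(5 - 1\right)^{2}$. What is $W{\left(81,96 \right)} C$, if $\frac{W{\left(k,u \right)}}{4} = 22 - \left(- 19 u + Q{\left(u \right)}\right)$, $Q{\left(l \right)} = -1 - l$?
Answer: $124352$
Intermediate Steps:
$W{\left(k,u \right)} = 92 + 80 u$ ($W{\left(k,u \right)} = 4 \left(22 - \left(- 19 u - \left(1 + u\right)\right)\right) = 4 \left(22 - \left(-1 - 20 u\right)\right) = 4 \left(22 + \left(1 + 20 u\right)\right) = 4 \left(23 + 20 u\right) = 92 + 80 u$)
$C = 16$ ($C = 4^{2} = 16$)
$W{\left(81,96 \right)} C = \left(92 + 80 \cdot 96\right) 16 = \left(92 + 7680\right) 16 = 7772 \cdot 16 = 124352$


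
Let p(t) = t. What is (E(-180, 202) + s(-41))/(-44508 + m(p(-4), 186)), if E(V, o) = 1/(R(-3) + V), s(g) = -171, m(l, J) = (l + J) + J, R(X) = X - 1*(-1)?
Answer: 31123/8033480 ≈ 0.0038742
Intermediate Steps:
R(X) = 1 + X (R(X) = X + 1 = 1 + X)
m(l, J) = l + 2*J (m(l, J) = (J + l) + J = l + 2*J)
E(V, o) = 1/(-2 + V) (E(V, o) = 1/((1 - 3) + V) = 1/(-2 + V))
(E(-180, 202) + s(-41))/(-44508 + m(p(-4), 186)) = (1/(-2 - 180) - 171)/(-44508 + (-4 + 2*186)) = (1/(-182) - 171)/(-44508 + (-4 + 372)) = (-1/182 - 171)/(-44508 + 368) = -31123/182/(-44140) = -31123/182*(-1/44140) = 31123/8033480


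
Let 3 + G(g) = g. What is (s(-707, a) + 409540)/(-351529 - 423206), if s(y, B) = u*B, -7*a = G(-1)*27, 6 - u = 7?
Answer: -2866672/5423145 ≈ -0.52860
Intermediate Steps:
u = -1 (u = 6 - 1*7 = 6 - 7 = -1)
G(g) = -3 + g
a = 108/7 (a = -(-3 - 1)*27/7 = -(-4)*27/7 = -⅐*(-108) = 108/7 ≈ 15.429)
s(y, B) = -B
(s(-707, a) + 409540)/(-351529 - 423206) = (-1*108/7 + 409540)/(-351529 - 423206) = (-108/7 + 409540)/(-774735) = (2866672/7)*(-1/774735) = -2866672/5423145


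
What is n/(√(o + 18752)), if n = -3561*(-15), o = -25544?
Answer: -17805*I*√1698/1132 ≈ -648.13*I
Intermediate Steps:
n = 53415
n/(√(o + 18752)) = 53415/(√(-25544 + 18752)) = 53415/(√(-6792)) = 53415/((2*I*√1698)) = 53415*(-I*√1698/3396) = -17805*I*√1698/1132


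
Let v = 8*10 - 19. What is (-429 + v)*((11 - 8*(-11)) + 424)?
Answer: -192464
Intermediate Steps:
v = 61 (v = 80 - 19 = 61)
(-429 + v)*((11 - 8*(-11)) + 424) = (-429 + 61)*((11 - 8*(-11)) + 424) = -368*((11 + 88) + 424) = -368*(99 + 424) = -368*523 = -192464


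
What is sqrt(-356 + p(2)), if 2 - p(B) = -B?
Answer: 4*I*sqrt(22) ≈ 18.762*I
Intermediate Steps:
p(B) = 2 + B (p(B) = 2 - (-1)*B = 2 + B)
sqrt(-356 + p(2)) = sqrt(-356 + (2 + 2)) = sqrt(-356 + 4) = sqrt(-352) = 4*I*sqrt(22)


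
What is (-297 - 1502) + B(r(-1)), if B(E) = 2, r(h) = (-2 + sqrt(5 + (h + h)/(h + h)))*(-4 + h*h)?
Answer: -1797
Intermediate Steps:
r(h) = (-4 + h**2)*(-2 + sqrt(6)) (r(h) = (-2 + sqrt(5 + (2*h)/((2*h))))*(-4 + h**2) = (-2 + sqrt(5 + (2*h)*(1/(2*h))))*(-4 + h**2) = (-2 + sqrt(5 + 1))*(-4 + h**2) = (-2 + sqrt(6))*(-4 + h**2) = (-4 + h**2)*(-2 + sqrt(6)))
(-297 - 1502) + B(r(-1)) = (-297 - 1502) + 2 = -1799 + 2 = -1797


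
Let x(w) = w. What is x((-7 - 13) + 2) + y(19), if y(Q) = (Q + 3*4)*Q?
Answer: 571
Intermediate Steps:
y(Q) = Q*(12 + Q) (y(Q) = (Q + 12)*Q = (12 + Q)*Q = Q*(12 + Q))
x((-7 - 13) + 2) + y(19) = ((-7 - 13) + 2) + 19*(12 + 19) = (-20 + 2) + 19*31 = -18 + 589 = 571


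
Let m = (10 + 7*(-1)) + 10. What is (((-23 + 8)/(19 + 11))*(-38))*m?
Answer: 247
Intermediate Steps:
m = 13 (m = (10 - 7) + 10 = 3 + 10 = 13)
(((-23 + 8)/(19 + 11))*(-38))*m = (((-23 + 8)/(19 + 11))*(-38))*13 = (-15/30*(-38))*13 = (-15*1/30*(-38))*13 = -1/2*(-38)*13 = 19*13 = 247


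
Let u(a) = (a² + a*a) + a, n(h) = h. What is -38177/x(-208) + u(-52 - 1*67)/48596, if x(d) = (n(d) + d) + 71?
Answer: 1864979527/16765620 ≈ 111.24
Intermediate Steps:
u(a) = a + 2*a² (u(a) = (a² + a²) + a = 2*a² + a = a + 2*a²)
x(d) = 71 + 2*d (x(d) = (d + d) + 71 = 2*d + 71 = 71 + 2*d)
-38177/x(-208) + u(-52 - 1*67)/48596 = -38177/(71 + 2*(-208)) + ((-52 - 1*67)*(1 + 2*(-52 - 1*67)))/48596 = -38177/(71 - 416) + ((-52 - 67)*(1 + 2*(-52 - 67)))*(1/48596) = -38177/(-345) - 119*(1 + 2*(-119))*(1/48596) = -38177*(-1/345) - 119*(1 - 238)*(1/48596) = 38177/345 - 119*(-237)*(1/48596) = 38177/345 + 28203*(1/48596) = 38177/345 + 28203/48596 = 1864979527/16765620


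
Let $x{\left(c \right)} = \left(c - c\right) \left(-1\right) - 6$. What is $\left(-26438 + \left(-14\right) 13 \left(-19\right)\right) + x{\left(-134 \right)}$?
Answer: $-22986$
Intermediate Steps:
$x{\left(c \right)} = -6$ ($x{\left(c \right)} = 0 \left(-1\right) - 6 = 0 - 6 = -6$)
$\left(-26438 + \left(-14\right) 13 \left(-19\right)\right) + x{\left(-134 \right)} = \left(-26438 + \left(-14\right) 13 \left(-19\right)\right) - 6 = \left(-26438 - -3458\right) - 6 = \left(-26438 + 3458\right) - 6 = -22980 - 6 = -22986$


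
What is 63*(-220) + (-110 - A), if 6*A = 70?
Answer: -41945/3 ≈ -13982.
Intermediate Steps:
A = 35/3 (A = (⅙)*70 = 35/3 ≈ 11.667)
63*(-220) + (-110 - A) = 63*(-220) + (-110 - 1*35/3) = -13860 + (-110 - 35/3) = -13860 - 365/3 = -41945/3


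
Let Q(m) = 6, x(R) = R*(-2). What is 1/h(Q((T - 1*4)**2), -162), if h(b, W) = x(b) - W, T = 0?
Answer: 1/150 ≈ 0.0066667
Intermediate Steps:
x(R) = -2*R
h(b, W) = -W - 2*b (h(b, W) = -2*b - W = -W - 2*b)
1/h(Q((T - 1*4)**2), -162) = 1/(-1*(-162) - 2*6) = 1/(162 - 12) = 1/150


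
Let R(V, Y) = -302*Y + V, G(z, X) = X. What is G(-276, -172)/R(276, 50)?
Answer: 43/3706 ≈ 0.011603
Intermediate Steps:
R(V, Y) = V - 302*Y
G(-276, -172)/R(276, 50) = -172/(276 - 302*50) = -172/(276 - 15100) = -172/(-14824) = -172*(-1/14824) = 43/3706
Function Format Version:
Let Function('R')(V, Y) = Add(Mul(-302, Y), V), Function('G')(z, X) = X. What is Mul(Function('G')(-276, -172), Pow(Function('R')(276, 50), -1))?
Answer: Rational(43, 3706) ≈ 0.011603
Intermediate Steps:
Function('R')(V, Y) = Add(V, Mul(-302, Y))
Mul(Function('G')(-276, -172), Pow(Function('R')(276, 50), -1)) = Mul(-172, Pow(Add(276, Mul(-302, 50)), -1)) = Mul(-172, Pow(Add(276, -15100), -1)) = Mul(-172, Pow(-14824, -1)) = Mul(-172, Rational(-1, 14824)) = Rational(43, 3706)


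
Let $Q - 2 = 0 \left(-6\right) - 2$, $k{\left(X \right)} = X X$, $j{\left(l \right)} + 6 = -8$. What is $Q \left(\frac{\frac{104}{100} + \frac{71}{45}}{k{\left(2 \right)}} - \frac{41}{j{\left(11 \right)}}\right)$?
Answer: $0$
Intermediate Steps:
$j{\left(l \right)} = -14$ ($j{\left(l \right)} = -6 - 8 = -14$)
$k{\left(X \right)} = X^{2}$
$Q = 0$ ($Q = 2 + \left(0 \left(-6\right) - 2\right) = 2 + \left(0 - 2\right) = 2 - 2 = 0$)
$Q \left(\frac{\frac{104}{100} + \frac{71}{45}}{k{\left(2 \right)}} - \frac{41}{j{\left(11 \right)}}\right) = 0 \left(\frac{\frac{104}{100} + \frac{71}{45}}{2^{2}} - \frac{41}{-14}\right) = 0 \left(\frac{104 \cdot \frac{1}{100} + 71 \cdot \frac{1}{45}}{4} - - \frac{41}{14}\right) = 0 \left(\left(\frac{26}{25} + \frac{71}{45}\right) \frac{1}{4} + \frac{41}{14}\right) = 0 \left(\frac{589}{225} \cdot \frac{1}{4} + \frac{41}{14}\right) = 0 \left(\frac{589}{900} + \frac{41}{14}\right) = 0 \cdot \frac{22573}{6300} = 0$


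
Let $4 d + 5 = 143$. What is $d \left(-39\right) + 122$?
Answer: $- \frac{2447}{2} \approx -1223.5$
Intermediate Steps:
$d = \frac{69}{2}$ ($d = - \frac{5}{4} + \frac{1}{4} \cdot 143 = - \frac{5}{4} + \frac{143}{4} = \frac{69}{2} \approx 34.5$)
$d \left(-39\right) + 122 = \frac{69}{2} \left(-39\right) + 122 = - \frac{2691}{2} + 122 = - \frac{2447}{2}$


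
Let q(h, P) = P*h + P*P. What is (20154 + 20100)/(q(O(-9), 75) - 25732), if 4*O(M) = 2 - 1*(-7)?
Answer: -161016/79753 ≈ -2.0189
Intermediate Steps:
O(M) = 9/4 (O(M) = (2 - 1*(-7))/4 = (2 + 7)/4 = (¼)*9 = 9/4)
q(h, P) = P² + P*h (q(h, P) = P*h + P² = P² + P*h)
(20154 + 20100)/(q(O(-9), 75) - 25732) = (20154 + 20100)/(75*(75 + 9/4) - 25732) = 40254/(75*(309/4) - 25732) = 40254/(23175/4 - 25732) = 40254/(-79753/4) = 40254*(-4/79753) = -161016/79753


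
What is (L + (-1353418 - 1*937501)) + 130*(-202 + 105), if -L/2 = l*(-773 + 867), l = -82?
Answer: -2288113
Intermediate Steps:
L = 15416 (L = -(-164)*(-773 + 867) = -(-164)*94 = -2*(-7708) = 15416)
(L + (-1353418 - 1*937501)) + 130*(-202 + 105) = (15416 + (-1353418 - 1*937501)) + 130*(-202 + 105) = (15416 + (-1353418 - 937501)) + 130*(-97) = (15416 - 2290919) - 12610 = -2275503 - 12610 = -2288113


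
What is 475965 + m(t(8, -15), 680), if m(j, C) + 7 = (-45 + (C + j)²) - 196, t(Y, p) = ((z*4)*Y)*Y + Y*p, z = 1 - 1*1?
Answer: 789317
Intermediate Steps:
z = 0 (z = 1 - 1 = 0)
t(Y, p) = Y*p (t(Y, p) = ((0*4)*Y)*Y + Y*p = (0*Y)*Y + Y*p = 0*Y + Y*p = 0 + Y*p = Y*p)
m(j, C) = -248 + (C + j)² (m(j, C) = -7 + ((-45 + (C + j)²) - 196) = -7 + (-241 + (C + j)²) = -248 + (C + j)²)
475965 + m(t(8, -15), 680) = 475965 + (-248 + (680 + 8*(-15))²) = 475965 + (-248 + (680 - 120)²) = 475965 + (-248 + 560²) = 475965 + (-248 + 313600) = 475965 + 313352 = 789317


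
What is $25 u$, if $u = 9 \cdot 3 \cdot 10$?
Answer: $6750$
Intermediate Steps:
$u = 270$ ($u = 27 \cdot 10 = 270$)
$25 u = 25 \cdot 270 = 6750$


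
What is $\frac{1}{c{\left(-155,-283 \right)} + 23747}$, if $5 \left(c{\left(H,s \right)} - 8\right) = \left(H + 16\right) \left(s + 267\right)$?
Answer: $\frac{5}{120999} \approx 4.1323 \cdot 10^{-5}$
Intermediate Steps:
$c{\left(H,s \right)} = 8 + \frac{\left(16 + H\right) \left(267 + s\right)}{5}$ ($c{\left(H,s \right)} = 8 + \frac{\left(H + 16\right) \left(s + 267\right)}{5} = 8 + \frac{\left(16 + H\right) \left(267 + s\right)}{5}$)
$\frac{1}{c{\left(-155,-283 \right)} + 23747} = \frac{1}{\left(\frac{4312}{5} + \frac{16}{5} \left(-283\right) + \frac{267}{5} \left(-155\right) + \frac{1}{5} \left(-155\right) \left(-283\right)\right) + 23747} = \frac{1}{\left(\frac{4312}{5} - \frac{4528}{5} - 8277 + 8773\right) + 23747} = \frac{1}{\frac{2264}{5} + 23747} = \frac{1}{\frac{120999}{5}} = \frac{5}{120999}$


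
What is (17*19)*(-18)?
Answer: -5814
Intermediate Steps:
(17*19)*(-18) = 323*(-18) = -5814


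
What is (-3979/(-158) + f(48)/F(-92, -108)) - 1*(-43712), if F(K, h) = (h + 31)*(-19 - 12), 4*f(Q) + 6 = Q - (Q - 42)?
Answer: 16495305247/377146 ≈ 43737.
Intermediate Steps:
f(Q) = 9 (f(Q) = -3/2 + (Q - (Q - 42))/4 = -3/2 + (Q - (-42 + Q))/4 = -3/2 + (Q + (42 - Q))/4 = -3/2 + (¼)*42 = -3/2 + 21/2 = 9)
F(K, h) = -961 - 31*h (F(K, h) = (31 + h)*(-31) = -961 - 31*h)
(-3979/(-158) + f(48)/F(-92, -108)) - 1*(-43712) = (-3979/(-158) + 9/(-961 - 31*(-108))) - 1*(-43712) = (-3979*(-1/158) + 9/(-961 + 3348)) + 43712 = (3979/158 + 9/2387) + 43712 = 9499295/377146 + 43712 = 16495305247/377146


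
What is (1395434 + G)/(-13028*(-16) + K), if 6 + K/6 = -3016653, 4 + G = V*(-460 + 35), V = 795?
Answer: -1057555/17891506 ≈ -0.059109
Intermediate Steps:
G = -337879 (G = -4 + 795*(-460 + 35) = -4 + 795*(-425) = -4 - 337875 = -337879)
K = -18099954 (K = -36 + 6*(-3016653) = -36 - 18099918 = -18099954)
(1395434 + G)/(-13028*(-16) + K) = (1395434 - 337879)/(-13028*(-16) - 18099954) = 1057555/(208448 - 18099954) = 1057555/(-17891506) = 1057555*(-1/17891506) = -1057555/17891506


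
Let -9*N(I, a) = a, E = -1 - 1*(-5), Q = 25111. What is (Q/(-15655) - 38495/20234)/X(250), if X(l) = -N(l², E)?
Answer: -9996616791/1267053080 ≈ -7.8897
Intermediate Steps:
E = 4 (E = -1 + 5 = 4)
N(I, a) = -a/9
X(l) = 4/9 (X(l) = -(-1)*4/9 = -1*(-4/9) = 4/9)
(Q/(-15655) - 38495/20234)/X(250) = (25111/(-15655) - 38495/20234)/(4/9) = (25111*(-1/15655) - 38495*1/20234)*(9/4) = (-25111/15655 - 38495/20234)*(9/4) = -1110735199/316763270*9/4 = -9996616791/1267053080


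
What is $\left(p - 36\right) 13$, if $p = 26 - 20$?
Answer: $-390$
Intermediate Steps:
$p = 6$
$\left(p - 36\right) 13 = \left(6 - 36\right) 13 = \left(-30\right) 13 = -390$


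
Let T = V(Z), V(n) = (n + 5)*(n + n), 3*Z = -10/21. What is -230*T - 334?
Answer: 77354/3969 ≈ 19.490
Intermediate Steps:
Z = -10/63 (Z = (-10/21)/3 = (-10*1/21)/3 = (⅓)*(-10/21) = -10/63 ≈ -0.15873)
V(n) = 2*n*(5 + n) (V(n) = (5 + n)*(2*n) = 2*n*(5 + n))
T = -6100/3969 (T = 2*(-10/63)*(5 - 10/63) = 2*(-10/63)*(305/63) = -6100/3969 ≈ -1.5369)
-230*T - 334 = -230*(-6100/3969) - 334 = 1403000/3969 - 334 = 77354/3969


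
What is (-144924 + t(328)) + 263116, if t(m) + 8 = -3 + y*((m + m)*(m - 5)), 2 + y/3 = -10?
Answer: -7509787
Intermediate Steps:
y = -36 (y = -6 + 3*(-10) = -6 - 30 = -36)
t(m) = -11 - 72*m*(-5 + m) (t(m) = -8 + (-3 - 36*(m + m)*(m - 5)) = -8 + (-3 - 36*2*m*(-5 + m)) = -8 + (-3 - 72*m*(-5 + m)) = -11 - 72*m*(-5 + m))
(-144924 + t(328)) + 263116 = (-144924 + (-11 - 72*328² + 360*328)) + 263116 = (-144924 + (-11 - 72*107584 + 118080)) + 263116 = (-144924 + (-11 - 7746048 + 118080)) + 263116 = (-144924 - 7627979) + 263116 = -7772903 + 263116 = -7509787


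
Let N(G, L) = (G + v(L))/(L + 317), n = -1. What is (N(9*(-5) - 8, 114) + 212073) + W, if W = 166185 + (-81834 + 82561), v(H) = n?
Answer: 163342481/431 ≈ 3.7899e+5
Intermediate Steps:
v(H) = -1
N(G, L) = (-1 + G)/(317 + L) (N(G, L) = (G - 1)/(L + 317) = (-1 + G)/(317 + L))
W = 166912 (W = 166185 + 727 = 166912)
(N(9*(-5) - 8, 114) + 212073) + W = ((-1 + (9*(-5) - 8))/(317 + 114) + 212073) + 166912 = ((-1 + (-45 - 8))/431 + 212073) + 166912 = ((-1 - 53)/431 + 212073) + 166912 = ((1/431)*(-54) + 212073) + 166912 = (-54/431 + 212073) + 166912 = 91403409/431 + 166912 = 163342481/431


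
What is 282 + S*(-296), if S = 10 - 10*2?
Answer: 3242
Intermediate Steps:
S = -10 (S = 10 - 20 = -10)
282 + S*(-296) = 282 - 10*(-296) = 282 + 2960 = 3242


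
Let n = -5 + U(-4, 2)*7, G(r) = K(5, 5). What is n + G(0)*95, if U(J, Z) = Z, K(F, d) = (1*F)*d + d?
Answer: 2859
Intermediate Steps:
K(F, d) = d + F*d (K(F, d) = F*d + d = d + F*d)
G(r) = 30 (G(r) = 5*(1 + 5) = 5*6 = 30)
n = 9 (n = -5 + 2*7 = -5 + 14 = 9)
n + G(0)*95 = 9 + 30*95 = 9 + 2850 = 2859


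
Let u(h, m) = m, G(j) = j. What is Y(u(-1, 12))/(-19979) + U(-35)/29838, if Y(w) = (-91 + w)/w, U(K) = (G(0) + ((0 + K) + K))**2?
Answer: 65395689/397422268 ≈ 0.16455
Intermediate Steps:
U(K) = 4*K**2 (U(K) = (0 + ((0 + K) + K))**2 = (0 + (K + K))**2 = (0 + 2*K)**2 = (2*K)**2 = 4*K**2)
Y(w) = (-91 + w)/w
Y(u(-1, 12))/(-19979) + U(-35)/29838 = ((-91 + 12)/12)/(-19979) + (4*(-35)**2)/29838 = ((1/12)*(-79))*(-1/19979) + (4*1225)*(1/29838) = -79/12*(-1/19979) + 4900*(1/29838) = 79/239748 + 2450/14919 = 65395689/397422268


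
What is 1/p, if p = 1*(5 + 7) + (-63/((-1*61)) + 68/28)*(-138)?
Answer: -427/198840 ≈ -0.0021475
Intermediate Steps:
p = -198840/427 (p = 1*12 + (-63/(-61) + 68*(1/28))*(-138) = 12 + (-63*(-1/61) + 17/7)*(-138) = 12 + (63/61 + 17/7)*(-138) = 12 + (1478/427)*(-138) = 12 - 203964/427 = -198840/427 ≈ -465.67)
1/p = 1/(-198840/427) = -427/198840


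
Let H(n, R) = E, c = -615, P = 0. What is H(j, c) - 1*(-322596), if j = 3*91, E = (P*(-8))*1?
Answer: 322596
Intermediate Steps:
E = 0 (E = (0*(-8))*1 = 0*1 = 0)
j = 273
H(n, R) = 0
H(j, c) - 1*(-322596) = 0 - 1*(-322596) = 0 + 322596 = 322596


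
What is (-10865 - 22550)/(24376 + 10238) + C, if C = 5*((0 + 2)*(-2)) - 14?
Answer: -1210291/34614 ≈ -34.965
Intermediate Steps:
C = -34 (C = 5*(2*(-2)) - 14 = 5*(-4) - 14 = -20 - 14 = -34)
(-10865 - 22550)/(24376 + 10238) + C = (-10865 - 22550)/(24376 + 10238) - 34 = -33415/34614 - 34 = -1210291/34614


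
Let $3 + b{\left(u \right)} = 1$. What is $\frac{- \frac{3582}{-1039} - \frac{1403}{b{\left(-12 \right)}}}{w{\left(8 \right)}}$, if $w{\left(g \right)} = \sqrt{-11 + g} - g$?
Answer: $- \frac{5859524}{69613} - \frac{1464881 i \sqrt{3}}{139226} \approx -84.173 - 18.224 i$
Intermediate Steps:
$b{\left(u \right)} = -2$ ($b{\left(u \right)} = -3 + 1 = -2$)
$\frac{- \frac{3582}{-1039} - \frac{1403}{b{\left(-12 \right)}}}{w{\left(8 \right)}} = \frac{- \frac{3582}{-1039} - \frac{1403}{-2}}{\sqrt{-11 + 8} - 8} = \frac{\left(-3582\right) \left(- \frac{1}{1039}\right) - - \frac{1403}{2}}{\sqrt{-3} - 8} = \frac{\frac{3582}{1039} + \frac{1403}{2}}{i \sqrt{3} - 8} = \frac{1464881}{2078 \left(-8 + i \sqrt{3}\right)}$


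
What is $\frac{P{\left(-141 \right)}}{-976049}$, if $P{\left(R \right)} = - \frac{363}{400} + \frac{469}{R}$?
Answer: $\frac{238783}{55049163600} \approx 4.3376 \cdot 10^{-6}$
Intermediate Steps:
$P{\left(R \right)} = - \frac{363}{400} + \frac{469}{R}$ ($P{\left(R \right)} = \left(-363\right) \frac{1}{400} + \frac{469}{R} = - \frac{363}{400} + \frac{469}{R}$)
$\frac{P{\left(-141 \right)}}{-976049} = \frac{- \frac{363}{400} + \frac{469}{-141}}{-976049} = \left(- \frac{363}{400} + 469 \left(- \frac{1}{141}\right)\right) \left(- \frac{1}{976049}\right) = \left(- \frac{363}{400} - \frac{469}{141}\right) \left(- \frac{1}{976049}\right) = \left(- \frac{238783}{56400}\right) \left(- \frac{1}{976049}\right) = \frac{238783}{55049163600}$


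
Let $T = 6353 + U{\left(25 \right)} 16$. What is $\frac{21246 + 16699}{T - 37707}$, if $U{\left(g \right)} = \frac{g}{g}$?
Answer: $- \frac{37945}{31338} \approx -1.2108$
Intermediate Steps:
$U{\left(g \right)} = 1$
$T = 6369$ ($T = 6353 + 1 \cdot 16 = 6353 + 16 = 6369$)
$\frac{21246 + 16699}{T - 37707} = \frac{21246 + 16699}{6369 - 37707} = \frac{37945}{-31338} = 37945 \left(- \frac{1}{31338}\right) = - \frac{37945}{31338}$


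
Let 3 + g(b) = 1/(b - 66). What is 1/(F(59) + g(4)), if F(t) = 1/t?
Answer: -3658/10971 ≈ -0.33342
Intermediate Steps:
g(b) = -3 + 1/(-66 + b) (g(b) = -3 + 1/(b - 66) = -3 + 1/(-66 + b))
1/(F(59) + g(4)) = 1/(1/59 + (199 - 3*4)/(-66 + 4)) = 1/(1/59 + (199 - 12)/(-62)) = 1/(1/59 - 1/62*187) = 1/(1/59 - 187/62) = 1/(-10971/3658) = -3658/10971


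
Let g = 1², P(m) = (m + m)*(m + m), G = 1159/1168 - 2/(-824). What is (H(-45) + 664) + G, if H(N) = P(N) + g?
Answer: 1054584229/120304 ≈ 8766.0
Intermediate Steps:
G = 119669/120304 (G = 1159*(1/1168) - 2*(-1/824) = 1159/1168 + 1/412 = 119669/120304 ≈ 0.99472)
P(m) = 4*m² (P(m) = (2*m)*(2*m) = 4*m²)
g = 1
H(N) = 1 + 4*N² (H(N) = 4*N² + 1 = 1 + 4*N²)
(H(-45) + 664) + G = ((1 + 4*(-45)²) + 664) + 119669/120304 = ((1 + 4*2025) + 664) + 119669/120304 = ((1 + 8100) + 664) + 119669/120304 = (8101 + 664) + 119669/120304 = 8765 + 119669/120304 = 1054584229/120304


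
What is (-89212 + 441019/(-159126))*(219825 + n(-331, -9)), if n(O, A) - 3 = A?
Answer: -1040212064759563/53042 ≈ -1.9611e+10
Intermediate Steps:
n(O, A) = 3 + A
(-89212 + 441019/(-159126))*(219825 + n(-331, -9)) = (-89212 + 441019/(-159126))*(219825 + (3 - 9)) = (-89212 + 441019*(-1/159126))*(219825 - 6) = (-89212 - 441019/159126)*219819 = -14196389731/159126*219819 = -1040212064759563/53042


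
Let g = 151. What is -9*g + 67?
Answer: -1292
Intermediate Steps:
-9*g + 67 = -9*151 + 67 = -1359 + 67 = -1292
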